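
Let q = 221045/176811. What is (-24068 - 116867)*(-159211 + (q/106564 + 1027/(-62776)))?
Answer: 6635068595805461223767605/295701442118376 ≈ 2.2438e+10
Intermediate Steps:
q = 221045/176811 (q = 221045*(1/176811) = 221045/176811 ≈ 1.2502)
(-24068 - 116867)*(-159211 + (q/106564 + 1027/(-62776))) = (-24068 - 116867)*(-159211 + ((221045/176811)/106564 + 1027/(-62776))) = -140935*(-159211 + ((221045/176811)*(1/106564) + 1027*(-1/62776))) = -140935*(-159211 + (221045/18841687404 - 1027/62776)) = -140935*(-159211 - 4834134160747/295701442118376) = -140935*(-47078927135242922083/295701442118376) = 6635068595805461223767605/295701442118376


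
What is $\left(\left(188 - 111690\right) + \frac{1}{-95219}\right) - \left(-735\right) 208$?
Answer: $\frac{3939971781}{95219} \approx 41378.0$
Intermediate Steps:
$\left(\left(188 - 111690\right) + \frac{1}{-95219}\right) - \left(-735\right) 208 = \left(\left(188 - 111690\right) - \frac{1}{95219}\right) - -152880 = \left(\left(188 - 111690\right) - \frac{1}{95219}\right) + 152880 = \left(-111502 - \frac{1}{95219}\right) + 152880 = - \frac{10617108939}{95219} + 152880 = \frac{3939971781}{95219}$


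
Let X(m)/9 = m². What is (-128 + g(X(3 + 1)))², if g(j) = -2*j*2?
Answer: 495616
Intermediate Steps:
X(m) = 9*m²
g(j) = -4*j
(-128 + g(X(3 + 1)))² = (-128 - 36*(3 + 1)²)² = (-128 - 36*4²)² = (-128 - 36*16)² = (-128 - 4*144)² = (-128 - 576)² = (-704)² = 495616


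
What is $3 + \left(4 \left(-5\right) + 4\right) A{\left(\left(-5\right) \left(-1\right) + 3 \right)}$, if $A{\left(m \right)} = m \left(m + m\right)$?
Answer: $-2045$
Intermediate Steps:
$A{\left(m \right)} = 2 m^{2}$ ($A{\left(m \right)} = m 2 m = 2 m^{2}$)
$3 + \left(4 \left(-5\right) + 4\right) A{\left(\left(-5\right) \left(-1\right) + 3 \right)} = 3 + \left(4 \left(-5\right) + 4\right) 2 \left(\left(-5\right) \left(-1\right) + 3\right)^{2} = 3 + \left(-20 + 4\right) 2 \left(5 + 3\right)^{2} = 3 - 16 \cdot 2 \cdot 8^{2} = 3 - 16 \cdot 2 \cdot 64 = 3 - 2048 = -2045$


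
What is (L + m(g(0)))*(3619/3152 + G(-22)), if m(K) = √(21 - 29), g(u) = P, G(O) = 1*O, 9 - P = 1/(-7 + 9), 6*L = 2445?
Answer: -53565875/6304 - 65725*I*√2/1576 ≈ -8497.1 - 58.978*I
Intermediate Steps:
L = 815/2 (L = (⅙)*2445 = 815/2 ≈ 407.50)
P = 17/2 (P = 9 - 1/(-7 + 9) = 9 - 1/2 = 9 - 1*½ = 9 - ½ = 17/2 ≈ 8.5000)
G(O) = O
g(u) = 17/2
m(K) = 2*I*√2 (m(K) = √(-8) = 2*I*√2)
(L + m(g(0)))*(3619/3152 + G(-22)) = (815/2 + 2*I*√2)*(3619/3152 - 22) = (815/2 + 2*I*√2)*(-65725/3152) = -53565875/6304 - 65725*I*√2/1576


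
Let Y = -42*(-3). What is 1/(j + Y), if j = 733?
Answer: 1/859 ≈ 0.0011641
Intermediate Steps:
Y = 126
1/(j + Y) = 1/(733 + 126) = 1/859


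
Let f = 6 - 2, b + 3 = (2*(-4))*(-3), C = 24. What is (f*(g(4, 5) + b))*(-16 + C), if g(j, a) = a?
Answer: 832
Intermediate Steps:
b = 21 (b = -3 + (2*(-4))*(-3) = -3 - 8*(-3) = -3 + 24 = 21)
f = 4
(f*(g(4, 5) + b))*(-16 + C) = (4*(5 + 21))*(-16 + 24) = (4*26)*8 = 104*8 = 832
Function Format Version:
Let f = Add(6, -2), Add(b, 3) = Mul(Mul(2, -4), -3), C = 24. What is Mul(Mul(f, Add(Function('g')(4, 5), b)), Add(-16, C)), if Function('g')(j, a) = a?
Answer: 832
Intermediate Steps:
b = 21 (b = Add(-3, Mul(Mul(2, -4), -3)) = Add(-3, Mul(-8, -3)) = Add(-3, 24) = 21)
f = 4
Mul(Mul(f, Add(Function('g')(4, 5), b)), Add(-16, C)) = Mul(Mul(4, Add(5, 21)), Add(-16, 24)) = Mul(Mul(4, 26), 8) = Mul(104, 8) = 832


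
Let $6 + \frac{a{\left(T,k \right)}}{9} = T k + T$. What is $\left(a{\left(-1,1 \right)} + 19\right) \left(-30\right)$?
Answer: $1590$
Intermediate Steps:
$a{\left(T,k \right)} = -54 + 9 T + 9 T k$ ($a{\left(T,k \right)} = -54 + 9 \left(T k + T\right) = -54 + 9 \left(T + T k\right) = -54 + \left(9 T + 9 T k\right) = -54 + 9 T + 9 T k$)
$\left(a{\left(-1,1 \right)} + 19\right) \left(-30\right) = \left(\left(-54 + 9 \left(-1\right) + 9 \left(-1\right) 1\right) + 19\right) \left(-30\right) = \left(\left(-54 - 9 - 9\right) + 19\right) \left(-30\right) = \left(-72 + 19\right) \left(-30\right) = \left(-53\right) \left(-30\right) = 1590$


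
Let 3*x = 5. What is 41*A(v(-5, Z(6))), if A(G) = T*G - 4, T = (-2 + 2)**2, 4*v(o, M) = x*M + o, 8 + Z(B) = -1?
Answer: -164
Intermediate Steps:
x = 5/3 (x = (1/3)*5 = 5/3 ≈ 1.6667)
Z(B) = -9 (Z(B) = -8 - 1 = -9)
v(o, M) = o/4 + 5*M/12 (v(o, M) = (5*M/3 + o)/4 = (o + 5*M/3)/4 = o/4 + 5*M/12)
T = 0 (T = 0**2 = 0)
A(G) = -4 (A(G) = 0*G - 4 = 0 - 4 = -4)
41*A(v(-5, Z(6))) = 41*(-4) = -164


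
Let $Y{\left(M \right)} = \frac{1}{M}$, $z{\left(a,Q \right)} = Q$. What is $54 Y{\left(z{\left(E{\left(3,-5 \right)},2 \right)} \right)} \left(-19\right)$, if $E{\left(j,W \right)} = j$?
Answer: $-513$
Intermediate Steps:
$54 Y{\left(z{\left(E{\left(3,-5 \right)},2 \right)} \right)} \left(-19\right) = \frac{54}{2} \left(-19\right) = 54 \cdot \frac{1}{2} \left(-19\right) = 27 \left(-19\right) = -513$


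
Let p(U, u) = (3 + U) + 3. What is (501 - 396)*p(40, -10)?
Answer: 4830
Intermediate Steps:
p(U, u) = 6 + U
(501 - 396)*p(40, -10) = (501 - 396)*(6 + 40) = 105*46 = 4830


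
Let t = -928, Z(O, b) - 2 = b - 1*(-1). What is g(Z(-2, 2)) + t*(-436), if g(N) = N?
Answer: 404613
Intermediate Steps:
Z(O, b) = 3 + b (Z(O, b) = 2 + (b - 1*(-1)) = 2 + (b + 1) = 2 + (1 + b) = 3 + b)
g(Z(-2, 2)) + t*(-436) = (3 + 2) - 928*(-436) = 5 + 404608 = 404613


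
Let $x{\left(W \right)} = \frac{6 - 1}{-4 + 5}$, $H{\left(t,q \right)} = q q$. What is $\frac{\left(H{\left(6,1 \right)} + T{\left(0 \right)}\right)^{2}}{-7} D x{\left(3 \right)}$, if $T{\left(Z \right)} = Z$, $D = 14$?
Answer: $-10$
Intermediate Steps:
$H{\left(t,q \right)} = q^{2}$
$x{\left(W \right)} = 5$ ($x{\left(W \right)} = \frac{5}{1} = 5 \cdot 1 = 5$)
$\frac{\left(H{\left(6,1 \right)} + T{\left(0 \right)}\right)^{2}}{-7} D x{\left(3 \right)} = \frac{\left(1^{2} + 0\right)^{2}}{-7} \cdot 14 \cdot 5 = \left(1 + 0\right)^{2} \left(- \frac{1}{7}\right) 14 \cdot 5 = 1^{2} \left(- \frac{1}{7}\right) 14 \cdot 5 = 1 \left(- \frac{1}{7}\right) 14 \cdot 5 = \left(- \frac{1}{7}\right) 14 \cdot 5 = \left(-2\right) 5 = -10$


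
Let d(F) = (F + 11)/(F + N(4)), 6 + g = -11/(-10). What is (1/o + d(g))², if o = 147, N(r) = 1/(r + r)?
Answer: 1272848329/788317929 ≈ 1.6146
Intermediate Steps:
g = -49/10 (g = -6 - 11/(-10) = -6 - 11*(-⅒) = -6 + 11/10 = -49/10 ≈ -4.9000)
N(r) = 1/(2*r)
d(F) = (11 + F)/(⅛ + F) (d(F) = (F + 11)/(F + (½)/4) = (11 + F)/(F + (½)*(¼)) = (11 + F)/(F + ⅛) = (11 + F)/(⅛ + F))
(1/o + d(g))² = (1/147 + 8*(11 - 49/10)/(1 + 8*(-49/10)))² = (1/147 + 8*(61/10)/(1 - 196/5))² = (1/147 + 8*(61/10)/(-191/5))² = (1/147 + 8*(-5/191)*(61/10))² = (1/147 - 244/191)² = (-35677/28077)² = 1272848329/788317929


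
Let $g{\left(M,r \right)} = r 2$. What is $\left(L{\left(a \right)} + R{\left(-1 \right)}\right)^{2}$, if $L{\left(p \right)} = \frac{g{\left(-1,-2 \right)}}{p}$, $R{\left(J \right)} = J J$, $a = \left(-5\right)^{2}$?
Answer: $\frac{441}{625} \approx 0.7056$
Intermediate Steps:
$g{\left(M,r \right)} = 2 r$
$a = 25$
$R{\left(J \right)} = J^{2}$
$L{\left(p \right)} = - \frac{4}{p}$ ($L{\left(p \right)} = \frac{2 \left(-2\right)}{p} = - \frac{4}{p}$)
$\left(L{\left(a \right)} + R{\left(-1 \right)}\right)^{2} = \left(- \frac{4}{25} + \left(-1\right)^{2}\right)^{2} = \left(\left(-4\right) \frac{1}{25} + 1\right)^{2} = \left(- \frac{4}{25} + 1\right)^{2} = \left(\frac{21}{25}\right)^{2} = \frac{441}{625}$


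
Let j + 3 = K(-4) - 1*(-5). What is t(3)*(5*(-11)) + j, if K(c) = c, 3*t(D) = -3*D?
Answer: 163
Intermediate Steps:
t(D) = -D (t(D) = (-3*D)/3 = -D)
j = -2 (j = -3 + (-4 - 1*(-5)) = -3 + (-4 + 5) = -3 + 1 = -2)
t(3)*(5*(-11)) + j = (-1*3)*(5*(-11)) - 2 = -3*(-55) - 2 = 165 - 2 = 163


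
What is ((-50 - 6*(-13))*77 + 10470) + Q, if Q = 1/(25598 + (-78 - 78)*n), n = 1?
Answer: 321230693/25442 ≈ 12626.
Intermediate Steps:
Q = 1/25442 (Q = 1/(25598 + (-78 - 78)*1) = 1/(25598 - 156*1) = 1/(25598 - 156) = 1/25442 ≈ 3.9305e-5)
((-50 - 6*(-13))*77 + 10470) + Q = ((-50 - 6*(-13))*77 + 10470) + 1/25442 = ((-50 + 78)*77 + 10470) + 1/25442 = (28*77 + 10470) + 1/25442 = (2156 + 10470) + 1/25442 = 12626 + 1/25442 = 321230693/25442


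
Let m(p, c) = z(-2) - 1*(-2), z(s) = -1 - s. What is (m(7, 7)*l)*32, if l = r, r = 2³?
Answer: 768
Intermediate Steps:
m(p, c) = 3 (m(p, c) = (-1 - 1*(-2)) - 1*(-2) = (-1 + 2) + 2 = 1 + 2 = 3)
r = 8
l = 8
(m(7, 7)*l)*32 = (3*8)*32 = 24*32 = 768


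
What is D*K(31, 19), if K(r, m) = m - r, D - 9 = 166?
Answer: -2100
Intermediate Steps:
D = 175 (D = 9 + 166 = 175)
D*K(31, 19) = 175*(19 - 1*31) = 175*(19 - 31) = 175*(-12) = -2100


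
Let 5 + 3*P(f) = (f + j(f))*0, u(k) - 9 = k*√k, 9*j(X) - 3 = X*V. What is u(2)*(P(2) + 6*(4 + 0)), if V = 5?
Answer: 201 + 134*√2/3 ≈ 264.17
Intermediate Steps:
j(X) = ⅓ + 5*X/9 (j(X) = ⅓ + (X*5)/9 = ⅓ + (5*X)/9 = ⅓ + 5*X/9)
u(k) = 9 + k^(3/2) (u(k) = 9 + k*√k = 9 + k^(3/2))
P(f) = -5/3 (P(f) = -5/3 + ((f + (⅓ + 5*f/9))*0)/3 = -5/3 + ((⅓ + 14*f/9)*0)/3 = -5/3 + (⅓)*0 = -5/3 + 0 = -5/3)
u(2)*(P(2) + 6*(4 + 0)) = (9 + 2^(3/2))*(-5/3 + 6*(4 + 0)) = (9 + 2*√2)*(-5/3 + 6*4) = (9 + 2*√2)*(-5/3 + 24) = (9 + 2*√2)*(67/3) = 201 + 134*√2/3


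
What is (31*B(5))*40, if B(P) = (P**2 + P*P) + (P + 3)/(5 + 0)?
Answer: 63984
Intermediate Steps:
B(P) = 3/5 + 2*P**2 + P/5 (B(P) = (P**2 + P**2) + (3 + P)/5 = 2*P**2 + (3 + P)*(1/5) = 2*P**2 + (3/5 + P/5) = 3/5 + 2*P**2 + P/5)
(31*B(5))*40 = (31*(3/5 + 2*5**2 + (1/5)*5))*40 = (31*(3/5 + 2*25 + 1))*40 = (31*(3/5 + 50 + 1))*40 = (31*(258/5))*40 = (7998/5)*40 = 63984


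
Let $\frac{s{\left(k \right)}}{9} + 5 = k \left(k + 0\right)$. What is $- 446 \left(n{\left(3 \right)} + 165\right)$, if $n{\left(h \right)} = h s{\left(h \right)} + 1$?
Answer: $-122204$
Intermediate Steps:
$s{\left(k \right)} = -45 + 9 k^{2}$ ($s{\left(k \right)} = -45 + 9 k \left(k + 0\right) = -45 + 9 k k = -45 + 9 k^{2}$)
$n{\left(h \right)} = 1 + h \left(-45 + 9 h^{2}\right)$ ($n{\left(h \right)} = h \left(-45 + 9 h^{2}\right) + 1 = 1 + h \left(-45 + 9 h^{2}\right)$)
$- 446 \left(n{\left(3 \right)} + 165\right) = - 446 \left(\left(1 + 9 \cdot 3 \left(-5 + 3^{2}\right)\right) + 165\right) = - 446 \left(\left(1 + 9 \cdot 3 \left(-5 + 9\right)\right) + 165\right) = - 446 \left(\left(1 + 9 \cdot 3 \cdot 4\right) + 165\right) = - 446 \left(\left(1 + 108\right) + 165\right) = - 446 \left(109 + 165\right) = \left(-446\right) 274 = -122204$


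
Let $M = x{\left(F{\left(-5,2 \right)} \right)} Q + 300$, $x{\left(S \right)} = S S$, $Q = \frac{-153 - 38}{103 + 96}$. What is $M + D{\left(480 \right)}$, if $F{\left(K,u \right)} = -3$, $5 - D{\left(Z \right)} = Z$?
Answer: $- \frac{36544}{199} \approx -183.64$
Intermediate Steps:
$D{\left(Z \right)} = 5 - Z$
$Q = - \frac{191}{199} \approx -0.9598$
$x{\left(S \right)} = S^{2}$
$M = \frac{57981}{199}$ ($M = \left(-3\right)^{2} \left(- \frac{191}{199}\right) + 300 = 9 \left(- \frac{191}{199}\right) + 300 = - \frac{1719}{199} + 300 = \frac{57981}{199} \approx 291.36$)
$M + D{\left(480 \right)} = \frac{57981}{199} + \left(5 - 480\right) = \frac{57981}{199} - 475 = - \frac{36544}{199}$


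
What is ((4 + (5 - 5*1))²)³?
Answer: 4096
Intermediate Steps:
((4 + (5 - 5*1))²)³ = ((4 + (5 - 5))²)³ = ((4 + 0)²)³ = (4²)³ = 16³ = 4096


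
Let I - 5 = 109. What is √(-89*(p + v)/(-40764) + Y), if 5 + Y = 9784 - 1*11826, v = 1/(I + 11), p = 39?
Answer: I*√132865857220470/254775 ≈ 45.243*I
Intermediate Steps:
I = 114 (I = 5 + 109 = 114)
v = 1/125 (v = 1/(114 + 11) = 1/125 ≈ 0.0080000)
Y = -2047 (Y = -5 + (9784 - 1*11826) = -5 + (9784 - 11826) = -5 - 2042 = -2047)
√(-89*(p + v)/(-40764) + Y) = √(-89*(39 + 1/125)/(-40764) - 2047) = √(-89*4876/125*(-1/40764) - 2047) = √(-433964/125*(-1/40764) - 2047) = √(108491/1273875 - 2047) = √(-2607513634/1273875) = I*√132865857220470/254775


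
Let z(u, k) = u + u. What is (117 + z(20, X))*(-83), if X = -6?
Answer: -13031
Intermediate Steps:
z(u, k) = 2*u
(117 + z(20, X))*(-83) = (117 + 2*20)*(-83) = (117 + 40)*(-83) = 157*(-83) = -13031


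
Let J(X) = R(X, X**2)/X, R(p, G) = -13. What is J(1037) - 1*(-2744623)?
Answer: 2846174038/1037 ≈ 2.7446e+6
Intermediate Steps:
J(X) = -13/X
J(1037) - 1*(-2744623) = -13/1037 - 1*(-2744623) = -13*1/1037 + 2744623 = -13/1037 + 2744623 = 2846174038/1037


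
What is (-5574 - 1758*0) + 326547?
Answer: 320973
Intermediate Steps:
(-5574 - 1758*0) + 326547 = (-5574 + 0) + 326547 = -5574 + 326547 = 320973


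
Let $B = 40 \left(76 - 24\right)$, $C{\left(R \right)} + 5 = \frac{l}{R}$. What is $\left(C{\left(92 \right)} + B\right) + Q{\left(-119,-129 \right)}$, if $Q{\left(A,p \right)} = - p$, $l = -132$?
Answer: $\frac{50659}{23} \approx 2202.6$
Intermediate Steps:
$C{\left(R \right)} = -5 - \frac{132}{R}$
$B = 2080$ ($B = 40 \cdot 52 = 2080$)
$\left(C{\left(92 \right)} + B\right) + Q{\left(-119,-129 \right)} = \left(\left(-5 - \frac{132}{92}\right) + 2080\right) - -129 = \left(\left(-5 - \frac{33}{23}\right) + 2080\right) + 129 = \left(- \frac{148}{23} + 2080\right) + 129 = \frac{47692}{23} + 129 = \frac{50659}{23}$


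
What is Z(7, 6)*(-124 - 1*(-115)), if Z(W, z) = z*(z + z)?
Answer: -648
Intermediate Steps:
Z(W, z) = 2*z² (Z(W, z) = z*(2*z) = 2*z²)
Z(7, 6)*(-124 - 1*(-115)) = (2*6²)*(-124 - 1*(-115)) = (2*36)*(-124 + 115) = 72*(-9) = -648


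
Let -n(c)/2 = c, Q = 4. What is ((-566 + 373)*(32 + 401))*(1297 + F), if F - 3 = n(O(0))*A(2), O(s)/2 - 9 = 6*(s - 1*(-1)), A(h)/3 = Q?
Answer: -48470020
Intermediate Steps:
A(h) = 12 (A(h) = 3*4 = 12)
O(s) = 30 + 12*s (O(s) = 18 + 2*(6*(s - 1*(-1))) = 18 + 2*(6*(s + 1)) = 18 + 2*(6*(1 + s)) = 18 + 2*(6 + 6*s) = 18 + (12 + 12*s) = 30 + 12*s)
n(c) = -2*c
F = -717 (F = 3 - 2*(30 + 12*0)*12 = 3 - 2*(30 + 0)*12 = 3 - 2*30*12 = 3 - 60*12 = 3 - 720 = -717)
((-566 + 373)*(32 + 401))*(1297 + F) = ((-566 + 373)*(32 + 401))*(1297 - 717) = -193*433*580 = -83569*580 = -48470020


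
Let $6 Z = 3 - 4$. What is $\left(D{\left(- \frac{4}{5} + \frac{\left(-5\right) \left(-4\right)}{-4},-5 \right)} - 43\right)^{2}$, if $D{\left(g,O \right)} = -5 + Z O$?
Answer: $\frac{80089}{36} \approx 2224.7$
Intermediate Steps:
$Z = - \frac{1}{6}$ ($Z = \frac{3 - 4}{6} = \frac{1}{6} \left(-1\right) = - \frac{1}{6} \approx -0.16667$)
$D{\left(g,O \right)} = -5 - \frac{O}{6}$
$\left(D{\left(- \frac{4}{5} + \frac{\left(-5\right) \left(-4\right)}{-4},-5 \right)} - 43\right)^{2} = \left(\left(-5 - - \frac{5}{6}\right) - 43\right)^{2} = \left(\left(-5 + \frac{5}{6}\right) - 43\right)^{2} = \left(- \frac{25}{6} - 43\right)^{2} = \left(- \frac{283}{6}\right)^{2} = \frac{80089}{36}$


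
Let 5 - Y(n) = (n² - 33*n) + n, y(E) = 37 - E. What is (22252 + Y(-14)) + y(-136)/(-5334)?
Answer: 115283569/5334 ≈ 21613.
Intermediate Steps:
Y(n) = 5 - n² + 32*n (Y(n) = 5 - ((n² - 33*n) + n) = 5 - (n² - 32*n) = 5 + (-n² + 32*n) = 5 - n² + 32*n)
(22252 + Y(-14)) + y(-136)/(-5334) = (22252 + (5 - 1*(-14)² + 32*(-14))) + (37 - 1*(-136))/(-5334) = (22252 + (5 - 1*196 - 448)) + (37 + 136)*(-1/5334) = (22252 + (5 - 196 - 448)) + 173*(-1/5334) = (22252 - 639) - 173/5334 = 21613 - 173/5334 = 115283569/5334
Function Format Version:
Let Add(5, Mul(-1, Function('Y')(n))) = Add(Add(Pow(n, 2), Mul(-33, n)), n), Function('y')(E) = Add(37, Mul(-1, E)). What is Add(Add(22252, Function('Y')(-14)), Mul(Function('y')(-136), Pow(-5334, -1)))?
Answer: Rational(115283569, 5334) ≈ 21613.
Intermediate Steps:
Function('Y')(n) = Add(5, Mul(-1, Pow(n, 2)), Mul(32, n)) (Function('Y')(n) = Add(5, Mul(-1, Add(Add(Pow(n, 2), Mul(-33, n)), n))) = Add(5, Mul(-1, Add(Pow(n, 2), Mul(-32, n)))) = Add(5, Add(Mul(-1, Pow(n, 2)), Mul(32, n))) = Add(5, Mul(-1, Pow(n, 2)), Mul(32, n)))
Add(Add(22252, Function('Y')(-14)), Mul(Function('y')(-136), Pow(-5334, -1))) = Add(Add(22252, Add(5, Mul(-1, Pow(-14, 2)), Mul(32, -14))), Mul(Add(37, Mul(-1, -136)), Pow(-5334, -1))) = Add(Add(22252, Add(5, Mul(-1, 196), -448)), Mul(Add(37, 136), Rational(-1, 5334))) = Add(Add(22252, Add(5, -196, -448)), Mul(173, Rational(-1, 5334))) = Add(Add(22252, -639), Rational(-173, 5334)) = Add(21613, Rational(-173, 5334)) = Rational(115283569, 5334)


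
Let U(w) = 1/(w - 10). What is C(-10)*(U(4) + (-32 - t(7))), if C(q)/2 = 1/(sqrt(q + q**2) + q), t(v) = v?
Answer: 235/3 + 47*sqrt(10)/2 ≈ 152.65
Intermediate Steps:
U(w) = 1/(-10 + w)
C(q) = 2/(q + sqrt(q + q**2)) (C(q) = 2/(sqrt(q + q**2) + q) = 2/(q + sqrt(q + q**2)))
C(-10)*(U(4) + (-32 - t(7))) = (2/(-10 + sqrt(-10*(1 - 10))))*(1/(-10 + 4) + (-32 - 1*7)) = (2/(-10 + sqrt(-10*(-9))))*(1/(-6) + (-32 - 7)) = (2/(-10 + sqrt(90)))*(-1/6 - 39) = (2/(-10 + 3*sqrt(10)))*(-235/6) = -235/(3*(-10 + 3*sqrt(10)))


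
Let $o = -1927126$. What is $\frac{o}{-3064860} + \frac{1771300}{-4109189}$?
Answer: $\frac{1245069221407}{6297044499270} \approx 0.19772$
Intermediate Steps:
$\frac{o}{-3064860} + \frac{1771300}{-4109189} = - \frac{1927126}{-3064860} + \frac{1771300}{-4109189} = \left(-1927126\right) \left(- \frac{1}{3064860}\right) + 1771300 \left(- \frac{1}{4109189}\right) = \frac{963563}{1532430} - \frac{1771300}{4109189} = \frac{1245069221407}{6297044499270}$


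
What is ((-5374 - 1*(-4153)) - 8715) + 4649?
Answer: -5287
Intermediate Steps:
((-5374 - 1*(-4153)) - 8715) + 4649 = ((-5374 + 4153) - 8715) + 4649 = (-1221 - 8715) + 4649 = -9936 + 4649 = -5287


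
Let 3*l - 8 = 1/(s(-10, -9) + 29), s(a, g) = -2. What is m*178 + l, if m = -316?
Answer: -4555871/81 ≈ -56245.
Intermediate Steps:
l = 217/81 (l = 8/3 + 1/(3*(-2 + 29)) = 8/3 + (1/3)/27 = 8/3 + (1/3)*(1/27) = 8/3 + 1/81 = 217/81 ≈ 2.6790)
m*178 + l = -316*178 + 217/81 = -56248 + 217/81 = -4555871/81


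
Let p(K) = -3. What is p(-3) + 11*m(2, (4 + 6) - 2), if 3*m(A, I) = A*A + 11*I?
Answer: 1003/3 ≈ 334.33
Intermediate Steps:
m(A, I) = A**2/3 + 11*I/3 (m(A, I) = (A*A + 11*I)/3 = (A**2 + 11*I)/3 = A**2/3 + 11*I/3)
p(-3) + 11*m(2, (4 + 6) - 2) = -3 + 11*((1/3)*2**2 + 11*((4 + 6) - 2)/3) = -3 + 11*((1/3)*4 + 11*(10 - 2)/3) = -3 + 11*(4/3 + (11/3)*8) = -3 + 11*(4/3 + 88/3) = -3 + 11*(92/3) = -3 + 1012/3 = 1003/3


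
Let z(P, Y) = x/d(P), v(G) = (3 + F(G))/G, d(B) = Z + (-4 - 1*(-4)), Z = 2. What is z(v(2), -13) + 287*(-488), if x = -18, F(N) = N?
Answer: -140065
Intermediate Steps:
d(B) = 2 (d(B) = 2 + (-4 - 1*(-4)) = 2 + (-4 + 4) = 2 + 0 = 2)
v(G) = (3 + G)/G
z(P, Y) = -9 (z(P, Y) = -18/2 = -18*½ = -9)
z(v(2), -13) + 287*(-488) = -9 + 287*(-488) = -9 - 140056 = -140065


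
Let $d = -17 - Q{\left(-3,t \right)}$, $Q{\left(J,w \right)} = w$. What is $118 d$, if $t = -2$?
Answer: $-1770$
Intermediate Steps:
$d = -15$ ($d = -17 - -2 = -17 + 2 = -15$)
$118 d = 118 \left(-15\right) = -1770$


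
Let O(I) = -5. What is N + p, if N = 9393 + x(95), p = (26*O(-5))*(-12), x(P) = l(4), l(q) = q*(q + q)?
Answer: 10985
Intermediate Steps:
l(q) = 2*q² (l(q) = q*(2*q) = 2*q²)
x(P) = 32 (x(P) = 2*4² = 2*16 = 32)
p = 1560 (p = (26*(-5))*(-12) = -130*(-12) = 1560)
N = 9425 (N = 9393 + 32 = 9425)
N + p = 9425 + 1560 = 10985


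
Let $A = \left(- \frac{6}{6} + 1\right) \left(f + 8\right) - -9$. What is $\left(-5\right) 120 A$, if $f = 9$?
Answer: $-5400$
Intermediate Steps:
$A = 9$ ($A = \left(- \frac{6}{6} + 1\right) \left(9 + 8\right) - -9 = \left(\left(-6\right) \frac{1}{6} + 1\right) 17 + 9 = \left(-1 + 1\right) 17 + 9 = 0 \cdot 17 + 9 = 0 + 9 = 9$)
$\left(-5\right) 120 A = \left(-5\right) 120 \cdot 9 = \left(-600\right) 9 = -5400$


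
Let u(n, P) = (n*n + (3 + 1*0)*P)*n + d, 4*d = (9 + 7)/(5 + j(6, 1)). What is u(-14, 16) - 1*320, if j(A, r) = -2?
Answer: -11204/3 ≈ -3734.7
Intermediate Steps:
d = 4/3 (d = ((9 + 7)/(5 - 2))/4 = (16/3)/4 = (16*(⅓))/4 = (¼)*(16/3) = 4/3 ≈ 1.3333)
u(n, P) = 4/3 + n*(n² + 3*P) (u(n, P) = (n*n + (3 + 1*0)*P)*n + 4/3 = (n² + (3 + 0)*P)*n + 4/3 = (n² + 3*P)*n + 4/3 = n*(n² + 3*P) + 4/3 = 4/3 + n*(n² + 3*P))
u(-14, 16) - 1*320 = (4/3 + (-14)³ + 3*16*(-14)) - 1*320 = (4/3 - 2744 - 672) - 320 = -10244/3 - 320 = -11204/3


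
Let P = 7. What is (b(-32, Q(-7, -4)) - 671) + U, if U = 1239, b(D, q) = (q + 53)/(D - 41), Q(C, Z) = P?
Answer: 41404/73 ≈ 567.18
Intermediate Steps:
Q(C, Z) = 7
b(D, q) = (53 + q)/(-41 + D)
(b(-32, Q(-7, -4)) - 671) + U = ((53 + 7)/(-41 - 32) - 671) + 1239 = (60/(-73) - 671) + 1239 = (-1/73*60 - 671) + 1239 = (-60/73 - 671) + 1239 = -49043/73 + 1239 = 41404/73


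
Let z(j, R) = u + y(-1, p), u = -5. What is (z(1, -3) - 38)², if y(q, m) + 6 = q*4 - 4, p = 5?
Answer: 3249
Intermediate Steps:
y(q, m) = -10 + 4*q (y(q, m) = -6 + (q*4 - 4) = -6 + (4*q - 4) = -6 + (-4 + 4*q) = -10 + 4*q)
z(j, R) = -19 (z(j, R) = -5 + (-10 + 4*(-1)) = -5 + (-10 - 4) = -5 - 14 = -19)
(z(1, -3) - 38)² = (-19 - 38)² = (-57)² = 3249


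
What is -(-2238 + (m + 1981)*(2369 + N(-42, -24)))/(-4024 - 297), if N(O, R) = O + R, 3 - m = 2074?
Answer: -209508/4321 ≈ -48.486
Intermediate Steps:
m = -2071 (m = 3 - 1*2074 = 3 - 2074 = -2071)
-(-2238 + (m + 1981)*(2369 + N(-42, -24)))/(-4024 - 297) = -(-2238 + (-2071 + 1981)*(2369 + (-42 - 24)))/(-4024 - 297) = -(-2238 - 90*(2369 - 66))/(-4321) = -(-2238 - 90*2303)*(-1)/4321 = -(-2238 - 207270)*(-1)/4321 = -(-209508)*(-1)/4321 = -1*209508/4321 = -209508/4321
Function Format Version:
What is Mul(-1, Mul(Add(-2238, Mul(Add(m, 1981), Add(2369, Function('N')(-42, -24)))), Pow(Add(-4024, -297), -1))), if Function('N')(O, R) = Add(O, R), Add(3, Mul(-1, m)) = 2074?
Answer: Rational(-209508, 4321) ≈ -48.486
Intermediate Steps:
m = -2071 (m = Add(3, Mul(-1, 2074)) = Add(3, -2074) = -2071)
Mul(-1, Mul(Add(-2238, Mul(Add(m, 1981), Add(2369, Function('N')(-42, -24)))), Pow(Add(-4024, -297), -1))) = Mul(-1, Mul(Add(-2238, Mul(Add(-2071, 1981), Add(2369, Add(-42, -24)))), Pow(Add(-4024, -297), -1))) = Mul(-1, Mul(Add(-2238, Mul(-90, Add(2369, -66))), Pow(-4321, -1))) = Mul(-1, Mul(Add(-2238, Mul(-90, 2303)), Rational(-1, 4321))) = Mul(-1, Mul(Add(-2238, -207270), Rational(-1, 4321))) = Mul(-1, Mul(-209508, Rational(-1, 4321))) = Mul(-1, Rational(209508, 4321)) = Rational(-209508, 4321)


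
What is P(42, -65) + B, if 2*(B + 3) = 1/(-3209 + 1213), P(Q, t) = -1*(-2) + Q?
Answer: 163671/3992 ≈ 41.000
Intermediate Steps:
P(Q, t) = 2 + Q
B = -11977/3992 (B = -3 + 1/(2*(-3209 + 1213)) = -3 + (½)/(-1996) = -3 + (½)*(-1/1996) = -3 - 1/3992 = -11977/3992 ≈ -3.0003)
P(42, -65) + B = (2 + 42) - 11977/3992 = 44 - 11977/3992 = 163671/3992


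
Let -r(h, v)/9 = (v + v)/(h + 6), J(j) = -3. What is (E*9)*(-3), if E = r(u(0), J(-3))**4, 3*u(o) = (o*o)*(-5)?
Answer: -177147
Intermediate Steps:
u(o) = -5*o**2/3 (u(o) = ((o*o)*(-5))/3 = (o**2*(-5))/3 = (-5*o**2)/3 = -5*o**2/3)
r(h, v) = -18*v/(6 + h) (r(h, v) = -9*(v + v)/(h + 6) = -9*2*v/(6 + h) = -18*v/(6 + h))
E = 6561 (E = (-18*(-3)/(6 - 5/3*0**2))**4 = (-18*(-3)/(6 - 5/3*0))**4 = (-18*(-3)/(6 + 0))**4 = (-18*(-3)/6)**4 = (-18*(-3)*1/6)**4 = 9**4 = 6561)
(E*9)*(-3) = (6561*9)*(-3) = 59049*(-3) = -177147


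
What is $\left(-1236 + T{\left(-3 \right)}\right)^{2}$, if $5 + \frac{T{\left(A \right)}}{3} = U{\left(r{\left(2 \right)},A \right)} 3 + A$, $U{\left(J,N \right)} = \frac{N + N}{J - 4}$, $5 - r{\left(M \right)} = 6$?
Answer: $\frac{39012516}{25} \approx 1.5605 \cdot 10^{6}$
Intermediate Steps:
$r{\left(M \right)} = -1$ ($r{\left(M \right)} = 5 - 6 = -1$)
$U{\left(J,N \right)} = \frac{2 N}{-4 + J}$
$T{\left(A \right)} = -15 - \frac{3 A}{5}$ ($T{\left(A \right)} = -15 + 3 \left(\frac{2 A}{-4 - 1} \cdot 3 + A\right) = -15 + 3 \left(\frac{2 A}{-5} \cdot 3 + A\right) = -15 + 3 \left(2 A \left(- \frac{1}{5}\right) 3 + A\right) = -15 + 3 \left(- \frac{2 A}{5} \cdot 3 + A\right) = -15 + 3 \left(- \frac{6 A}{5} + A\right) = -15 + 3 \left(- \frac{A}{5}\right) = -15 - \frac{3 A}{5}$)
$\left(-1236 + T{\left(-3 \right)}\right)^{2} = \left(-1236 - \frac{66}{5}\right)^{2} = \left(- \frac{6246}{5}\right)^{2} = \frac{39012516}{25}$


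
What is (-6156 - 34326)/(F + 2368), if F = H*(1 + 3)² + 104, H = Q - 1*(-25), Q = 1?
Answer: -20241/1444 ≈ -14.017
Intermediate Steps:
H = 26 (H = 1 - 1*(-25) = 1 + 25 = 26)
F = 520 (F = 26*(1 + 3)² + 104 = 26*4² + 104 = 26*16 + 104 = 416 + 104 = 520)
(-6156 - 34326)/(F + 2368) = (-6156 - 34326)/(520 + 2368) = -40482/2888 = -40482*1/2888 = -20241/1444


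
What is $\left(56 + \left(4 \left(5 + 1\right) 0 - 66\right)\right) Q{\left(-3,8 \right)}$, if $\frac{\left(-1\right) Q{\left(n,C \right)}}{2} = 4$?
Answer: $80$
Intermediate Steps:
$Q{\left(n,C \right)} = -8$ ($Q{\left(n,C \right)} = \left(-2\right) 4 = -8$)
$\left(56 + \left(4 \left(5 + 1\right) 0 - 66\right)\right) Q{\left(-3,8 \right)} = \left(56 + \left(4 \left(5 + 1\right) 0 - 66\right)\right) \left(-8\right) = \left(56 - \left(66 - 4 \cdot 6 \cdot 0\right)\right) \left(-8\right) = \left(56 + \left(4 \cdot 0 - 66\right)\right) \left(-8\right) = \left(56 + \left(0 - 66\right)\right) \left(-8\right) = \left(56 - 66\right) \left(-8\right) = \left(-10\right) \left(-8\right) = 80$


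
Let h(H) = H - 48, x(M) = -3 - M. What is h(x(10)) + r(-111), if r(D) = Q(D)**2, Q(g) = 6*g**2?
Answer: 5465053415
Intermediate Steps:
h(H) = -48 + H
r(D) = 36*D**4 (r(D) = (6*D**2)**2 = 36*D**4)
h(x(10)) + r(-111) = (-48 + (-3 - 1*10)) + 36*(-111)**4 = (-48 + (-3 - 10)) + 36*151807041 = (-48 - 13) + 5465053476 = -61 + 5465053476 = 5465053415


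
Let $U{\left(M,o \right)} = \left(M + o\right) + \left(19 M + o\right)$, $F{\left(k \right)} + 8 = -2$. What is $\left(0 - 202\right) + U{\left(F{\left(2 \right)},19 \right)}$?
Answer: $-364$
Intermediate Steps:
$F{\left(k \right)} = -10$ ($F{\left(k \right)} = -8 - 2 = -10$)
$U{\left(M,o \right)} = 2 o + 20 M$ ($U{\left(M,o \right)} = \left(M + o\right) + \left(o + 19 M\right) = 2 o + 20 M$)
$\left(0 - 202\right) + U{\left(F{\left(2 \right)},19 \right)} = \left(0 - 202\right) + \left(2 \cdot 19 + 20 \left(-10\right)\right) = -202 + \left(38 - 200\right) = -202 - 162 = -364$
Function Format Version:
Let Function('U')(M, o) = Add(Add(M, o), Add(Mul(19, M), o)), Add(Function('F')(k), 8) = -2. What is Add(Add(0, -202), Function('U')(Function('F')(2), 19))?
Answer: -364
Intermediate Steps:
Function('F')(k) = -10 (Function('F')(k) = Add(-8, -2) = -10)
Function('U')(M, o) = Add(Mul(2, o), Mul(20, M)) (Function('U')(M, o) = Add(Add(M, o), Add(o, Mul(19, M))) = Add(Mul(2, o), Mul(20, M)))
Add(Add(0, -202), Function('U')(Function('F')(2), 19)) = Add(Add(0, -202), Add(Mul(2, 19), Mul(20, -10))) = Add(-202, Add(38, -200)) = Add(-202, -162) = -364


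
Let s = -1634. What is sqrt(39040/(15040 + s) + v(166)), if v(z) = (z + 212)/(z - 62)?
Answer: sqrt(198843094073)/174278 ≈ 2.5587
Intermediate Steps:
v(z) = (212 + z)/(-62 + z)
sqrt(39040/(15040 + s) + v(166)) = sqrt(39040/(15040 - 1634) + (212 + 166)/(-62 + 166)) = sqrt(39040/13406 + 378/104) = sqrt(39040*(1/13406) + (1/104)*378) = sqrt(19520/6703 + 189/52) = sqrt(2281907/348556) = sqrt(198843094073)/174278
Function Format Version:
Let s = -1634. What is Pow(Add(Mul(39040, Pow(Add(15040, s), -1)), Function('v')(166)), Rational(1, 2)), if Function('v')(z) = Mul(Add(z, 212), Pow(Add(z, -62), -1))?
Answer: Mul(Rational(1, 174278), Pow(198843094073, Rational(1, 2))) ≈ 2.5587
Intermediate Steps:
Function('v')(z) = Mul(Pow(Add(-62, z), -1), Add(212, z)) (Function('v')(z) = Mul(Add(212, z), Pow(Add(-62, z), -1)) = Mul(Pow(Add(-62, z), -1), Add(212, z)))
Pow(Add(Mul(39040, Pow(Add(15040, s), -1)), Function('v')(166)), Rational(1, 2)) = Pow(Add(Mul(39040, Pow(Add(15040, -1634), -1)), Mul(Pow(Add(-62, 166), -1), Add(212, 166))), Rational(1, 2)) = Pow(Add(Mul(39040, Pow(13406, -1)), Mul(Pow(104, -1), 378)), Rational(1, 2)) = Pow(Add(Mul(39040, Rational(1, 13406)), Mul(Rational(1, 104), 378)), Rational(1, 2)) = Pow(Add(Rational(19520, 6703), Rational(189, 52)), Rational(1, 2)) = Pow(Rational(2281907, 348556), Rational(1, 2)) = Mul(Rational(1, 174278), Pow(198843094073, Rational(1, 2)))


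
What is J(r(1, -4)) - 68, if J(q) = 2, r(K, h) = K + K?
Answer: -66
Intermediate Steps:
r(K, h) = 2*K
J(r(1, -4)) - 68 = 2 - 68 = -66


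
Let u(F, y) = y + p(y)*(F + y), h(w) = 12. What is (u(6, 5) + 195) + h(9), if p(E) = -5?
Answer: 157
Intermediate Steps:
u(F, y) = -5*F - 4*y (u(F, y) = y - 5*(F + y) = y + (-5*F - 5*y) = -5*F - 4*y)
(u(6, 5) + 195) + h(9) = ((-5*6 - 4*5) + 195) + 12 = ((-30 - 20) + 195) + 12 = (-50 + 195) + 12 = 145 + 12 = 157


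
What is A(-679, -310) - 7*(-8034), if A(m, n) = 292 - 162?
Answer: 56368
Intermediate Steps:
A(m, n) = 130
A(-679, -310) - 7*(-8034) = 130 - 7*(-8034) = 130 - 1*(-56238) = 130 + 56238 = 56368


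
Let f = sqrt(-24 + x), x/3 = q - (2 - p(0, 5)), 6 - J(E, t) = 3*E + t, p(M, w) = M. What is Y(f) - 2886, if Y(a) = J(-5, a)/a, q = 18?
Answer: -2887 + 7*sqrt(6)/4 ≈ -2882.7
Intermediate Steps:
J(E, t) = 6 - t - 3*E (J(E, t) = 6 - (3*E + t) = 6 - (t + 3*E) = 6 + (-t - 3*E) = 6 - t - 3*E)
x = 48 (x = 3*(18 - (2 - 1*0)) = 3*(18 - (2 + 0)) = 3*(18 - 1*2) = 3*(18 - 2) = 3*16 = 48)
f = 2*sqrt(6) (f = sqrt(-24 + 48) = sqrt(24) = 2*sqrt(6) ≈ 4.8990)
Y(a) = (21 - a)/a (Y(a) = (6 - a - 3*(-5))/a = (6 - a + 15)/a = (21 - a)/a)
Y(f) - 2886 = (21 - 2*sqrt(6))/((2*sqrt(6))) - 2886 = (sqrt(6)/12)*(21 - 2*sqrt(6)) - 2886 = sqrt(6)*(21 - 2*sqrt(6))/12 - 2886 = -2886 + sqrt(6)*(21 - 2*sqrt(6))/12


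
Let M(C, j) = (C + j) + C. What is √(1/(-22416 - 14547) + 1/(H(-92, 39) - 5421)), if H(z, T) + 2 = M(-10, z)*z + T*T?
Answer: √65217174/710622 ≈ 0.011364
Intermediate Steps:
M(C, j) = j + 2*C
H(z, T) = -2 + T² + z*(-20 + z) (H(z, T) = -2 + ((z + 2*(-10))*z + T*T) = -2 + ((z - 20)*z + T²) = -2 + ((-20 + z)*z + T²) = -2 + (z*(-20 + z) + T²) = -2 + (T² + z*(-20 + z)) = -2 + T² + z*(-20 + z))
√(1/(-22416 - 14547) + 1/(H(-92, 39) - 5421)) = √(1/(-22416 - 14547) + 1/((-2 + 39² - 92*(-20 - 92)) - 5421)) = √(1/(-36963) + 1/((-2 + 1521 - 92*(-112)) - 5421)) = √(-1/36963 + 1/((-2 + 1521 + 10304) - 5421)) = √(-1/36963 + 1/(11823 - 5421)) = √(-1/36963 + 1/6402) = √(10187/78879042) = √65217174/710622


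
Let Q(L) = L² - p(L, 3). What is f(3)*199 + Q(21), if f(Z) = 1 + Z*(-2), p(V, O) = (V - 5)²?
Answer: -810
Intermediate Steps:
p(V, O) = (-5 + V)²
Q(L) = L² - (-5 + L)²
f(Z) = 1 - 2*Z
f(3)*199 + Q(21) = (1 - 2*3)*199 + (-25 + 10*21) = (1 - 6)*199 + (-25 + 210) = -5*199 + 185 = -995 + 185 = -810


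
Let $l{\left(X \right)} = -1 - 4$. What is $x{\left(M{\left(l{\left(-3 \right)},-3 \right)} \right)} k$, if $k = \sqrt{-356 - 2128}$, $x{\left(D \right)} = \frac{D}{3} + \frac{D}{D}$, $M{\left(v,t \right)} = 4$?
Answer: $14 i \sqrt{69} \approx 116.29 i$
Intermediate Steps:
$l{\left(X \right)} = -5$ ($l{\left(X \right)} = -1 - 4 = -5$)
$x{\left(D \right)} = 1 + \frac{D}{3}$ ($x{\left(D \right)} = D \frac{1}{3} + 1 = \frac{D}{3} + 1 = 1 + \frac{D}{3}$)
$k = 6 i \sqrt{69}$ ($k = \sqrt{-2484} = 6 i \sqrt{69} \approx 49.84 i$)
$x{\left(M{\left(l{\left(-3 \right)},-3 \right)} \right)} k = \left(1 + \frac{1}{3} \cdot 4\right) 6 i \sqrt{69} = \left(1 + \frac{4}{3}\right) 6 i \sqrt{69} = \frac{7 \cdot 6 i \sqrt{69}}{3} = 14 i \sqrt{69}$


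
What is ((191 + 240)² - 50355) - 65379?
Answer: 70027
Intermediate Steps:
((191 + 240)² - 50355) - 65379 = (431² - 50355) - 65379 = (185761 - 50355) - 65379 = 135406 - 65379 = 70027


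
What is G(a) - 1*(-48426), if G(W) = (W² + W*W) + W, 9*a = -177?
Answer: 442619/9 ≈ 49180.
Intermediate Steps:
a = -59/3 (a = (⅑)*(-177) = -59/3 ≈ -19.667)
G(W) = W + 2*W² (G(W) = (W² + W²) + W = 2*W² + W = W + 2*W²)
G(a) - 1*(-48426) = -59*(1 + 2*(-59/3))/3 - 1*(-48426) = -59*(1 - 118/3)/3 + 48426 = -59/3*(-115/3) + 48426 = 6785/9 + 48426 = 442619/9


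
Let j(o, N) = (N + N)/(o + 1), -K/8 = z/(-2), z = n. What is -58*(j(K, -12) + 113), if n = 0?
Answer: -5162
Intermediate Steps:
z = 0
K = 0 (K = -0/(-2) = -0*(-1)/2 = -8*0 = 0)
j(o, N) = 2*N/(1 + o) (j(o, N) = (2*N)/(1 + o) = 2*N/(1 + o))
-58*(j(K, -12) + 113) = -58*(2*(-12)/(1 + 0) + 113) = -58*(2*(-12)/1 + 113) = -58*(2*(-12)*1 + 113) = -58*(-24 + 113) = -58*89 = -5162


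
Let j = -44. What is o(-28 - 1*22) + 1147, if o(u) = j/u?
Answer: 28697/25 ≈ 1147.9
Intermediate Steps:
o(u) = -44/u
o(-28 - 1*22) + 1147 = -44/(-28 - 1*22) + 1147 = -44/(-28 - 22) + 1147 = -44/(-50) + 1147 = -44*(-1/50) + 1147 = 22/25 + 1147 = 28697/25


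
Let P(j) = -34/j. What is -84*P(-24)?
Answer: -119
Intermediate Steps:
-84*P(-24) = -(-2856)/(-24) = -(-2856)*(-1)/24 = -84*17/12 = -119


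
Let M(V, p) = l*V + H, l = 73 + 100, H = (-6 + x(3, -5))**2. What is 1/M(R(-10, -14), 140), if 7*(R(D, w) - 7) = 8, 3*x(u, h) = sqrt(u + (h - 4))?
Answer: 21*I/(84*sqrt(6) + 30325*I) ≈ 0.00069247 + 4.6984e-6*I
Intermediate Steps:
x(u, h) = sqrt(-4 + h + u)/3 (x(u, h) = sqrt(u + (h - 4))/3 = sqrt(u + (-4 + h))/3 = sqrt(-4 + h + u)/3)
R(D, w) = 57/7 (R(D, w) = 7 + (1/7)*8 = 7 + 8/7 = 57/7)
H = (-6 + I*sqrt(6)/3)**2 (H = (-6 + sqrt(-4 - 5 + 3)/3)**2 = (-6 + sqrt(-6)/3)**2 = (-6 + (I*sqrt(6))/3)**2 = (-6 + I*sqrt(6)/3)**2 ≈ 35.333 - 9.798*I)
l = 173
M(V, p) = 173*V + (18 - I*sqrt(6))**2/9
1/M(R(-10, -14), 140) = 1/(173*(57/7) + (18 - I*sqrt(6))**2/9) = 1/(9861/7 + (18 - I*sqrt(6))**2/9)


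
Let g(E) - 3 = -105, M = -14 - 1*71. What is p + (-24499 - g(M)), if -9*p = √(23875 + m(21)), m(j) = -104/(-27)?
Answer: -24397 - √1934187/81 ≈ -24414.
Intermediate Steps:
m(j) = 104/27 (m(j) = -104*(-1/27) = 104/27)
M = -85 (M = -14 - 71 = -85)
g(E) = -102 (g(E) = 3 - 105 = -102)
p = -√1934187/81 (p = -√(23875 + 104/27)/9 = -√1934187/81 ≈ -17.170)
p + (-24499 - g(M)) = -√1934187/81 + (-24499 - 1*(-102)) = -√1934187/81 + (-24499 + 102) = -√1934187/81 - 24397 = -24397 - √1934187/81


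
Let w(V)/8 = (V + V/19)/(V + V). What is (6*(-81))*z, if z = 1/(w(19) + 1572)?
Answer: -4617/14974 ≈ -0.30833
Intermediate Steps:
w(V) = 80/19 (w(V) = 8*((V + V/19)/(V + V)) = 8*((V + V*(1/19))/((2*V))) = 8*((V + V/19)*(1/(2*V))) = 8*((20*V/19)*(1/(2*V))) = 8*(10/19) = 80/19)
z = 19/29948 (z = 1/(80/19 + 1572) = 1/(29948/19) = 19/29948 ≈ 0.00063443)
(6*(-81))*z = (6*(-81))*(19/29948) = -486*19/29948 = -4617/14974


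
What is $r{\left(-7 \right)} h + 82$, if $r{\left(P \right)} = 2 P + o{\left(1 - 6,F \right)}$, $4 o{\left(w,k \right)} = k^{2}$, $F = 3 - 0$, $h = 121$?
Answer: $- \frac{5359}{4} \approx -1339.8$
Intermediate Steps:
$F = 3$ ($F = 3 + 0 = 3$)
$o{\left(w,k \right)} = \frac{k^{2}}{4}$
$r{\left(P \right)} = \frac{9}{4} + 2 P$ ($r{\left(P \right)} = 2 P + \frac{3^{2}}{4} = 2 P + \frac{1}{4} \cdot 9 = 2 P + \frac{9}{4} = \frac{9}{4} + 2 P$)
$r{\left(-7 \right)} h + 82 = \left(\frac{9}{4} + 2 \left(-7\right)\right) 121 + 82 = \left(\frac{9}{4} - 14\right) 121 + 82 = \left(- \frac{47}{4}\right) 121 + 82 = - \frac{5687}{4} + 82 = - \frac{5359}{4}$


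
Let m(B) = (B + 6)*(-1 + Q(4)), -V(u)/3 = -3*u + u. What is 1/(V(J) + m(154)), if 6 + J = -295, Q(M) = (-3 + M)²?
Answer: -1/1806 ≈ -0.00055371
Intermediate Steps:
J = -301 (J = -6 - 295 = -301)
V(u) = 6*u (V(u) = -3*(-3*u + u) = -(-6)*u = 6*u)
m(B) = 0 (m(B) = (B + 6)*(-1 + (-3 + 4)²) = (6 + B)*(-1 + 1²) = (6 + B)*(-1 + 1) = (6 + B)*0 = 0)
1/(V(J) + m(154)) = 1/(6*(-301) + 0) = 1/(-1806 + 0) = 1/(-1806) = -1/1806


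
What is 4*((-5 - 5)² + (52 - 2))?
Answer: 600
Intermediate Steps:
4*((-5 - 5)² + (52 - 2)) = 4*((-10)² + 50) = 4*(100 + 50) = 4*150 = 600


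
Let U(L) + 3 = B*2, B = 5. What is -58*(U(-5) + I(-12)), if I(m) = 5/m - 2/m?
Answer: -783/2 ≈ -391.50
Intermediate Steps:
U(L) = 7 (U(L) = -3 + 5*2 = -3 + 10 = 7)
I(m) = 3/m
-58*(U(-5) + I(-12)) = -58*(7 + 3/(-12)) = -58*(7 + 3*(-1/12)) = -58*(7 - ¼) = -58*27/4 = -783/2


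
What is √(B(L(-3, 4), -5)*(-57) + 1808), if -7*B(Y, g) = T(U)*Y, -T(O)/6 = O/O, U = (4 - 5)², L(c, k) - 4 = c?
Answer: √86198/7 ≈ 41.942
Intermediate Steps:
L(c, k) = 4 + c
U = 1 (U = (-1)² = 1)
T(O) = -6 (T(O) = -6*O/O = -6*1 = -6)
B(Y, g) = 6*Y/7 (B(Y, g) = -(-6)*Y/7 = 6*Y/7)
√(B(L(-3, 4), -5)*(-57) + 1808) = √((6*(4 - 3)/7)*(-57) + 1808) = √(((6/7)*1)*(-57) + 1808) = √((6/7)*(-57) + 1808) = √(-342/7 + 1808) = √(12314/7) = √86198/7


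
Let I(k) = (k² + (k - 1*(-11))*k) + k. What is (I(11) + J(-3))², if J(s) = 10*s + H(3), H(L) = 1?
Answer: 119025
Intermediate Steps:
I(k) = k + k² + k*(11 + k) (I(k) = (k² + (k + 11)*k) + k = (k² + (11 + k)*k) + k = (k² + k*(11 + k)) + k = k + k² + k*(11 + k))
J(s) = 1 + 10*s (J(s) = 10*s + 1 = 1 + 10*s)
(I(11) + J(-3))² = (2*11*(6 + 11) + (1 + 10*(-3)))² = (2*11*17 + (1 - 30))² = (374 - 29)² = 345² = 119025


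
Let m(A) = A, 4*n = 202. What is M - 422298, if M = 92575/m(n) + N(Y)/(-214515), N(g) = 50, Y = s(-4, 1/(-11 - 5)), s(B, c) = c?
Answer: -1821959471054/4333203 ≈ -4.2047e+5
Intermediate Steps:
n = 101/2 (n = (¼)*202 = 101/2 ≈ 50.500)
Y = -1/16 (Y = 1/(-11 - 5) = 1/(-16) = -1/16 ≈ -0.062500)
M = 7943489440/4333203 (M = 92575/(101/2) + 50/(-214515) = 92575*(2/101) + 50*(-1/214515) = 185150/101 - 10/42903 = 7943489440/4333203 ≈ 1833.2)
M - 422298 = 7943489440/4333203 - 422298 = -1821959471054/4333203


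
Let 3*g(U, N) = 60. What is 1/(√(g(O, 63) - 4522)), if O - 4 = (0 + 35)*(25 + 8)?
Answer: -I*√4502/4502 ≈ -0.014904*I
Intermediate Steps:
O = 1159 (O = 4 + (0 + 35)*(25 + 8) = 4 + 35*33 = 4 + 1155 = 1159)
g(U, N) = 20 (g(U, N) = (⅓)*60 = 20)
1/(√(g(O, 63) - 4522)) = 1/(√(20 - 4522)) = 1/(√(-4502)) = 1/(I*√4502) = -I*√4502/4502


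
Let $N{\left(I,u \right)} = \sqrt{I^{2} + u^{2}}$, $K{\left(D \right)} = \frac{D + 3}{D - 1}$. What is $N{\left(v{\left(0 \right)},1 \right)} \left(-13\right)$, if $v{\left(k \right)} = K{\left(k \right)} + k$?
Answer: $- 13 \sqrt{10} \approx -41.11$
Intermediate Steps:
$K{\left(D \right)} = \frac{3 + D}{-1 + D}$
$v{\left(k \right)} = k + \frac{3 + k}{-1 + k}$ ($v{\left(k \right)} = \frac{3 + k}{-1 + k} + k = k + \frac{3 + k}{-1 + k}$)
$N{\left(v{\left(0 \right)},1 \right)} \left(-13\right) = \sqrt{\left(\frac{3 + 0^{2}}{-1 + 0}\right)^{2} + 1^{2}} \left(-13\right) = \sqrt{\left(\frac{3 + 0}{-1}\right)^{2} + 1} \left(-13\right) = \sqrt{\left(\left(-1\right) 3\right)^{2} + 1} \left(-13\right) = \sqrt{\left(-3\right)^{2} + 1} \left(-13\right) = \sqrt{9 + 1} \left(-13\right) = \sqrt{10} \left(-13\right) = - 13 \sqrt{10}$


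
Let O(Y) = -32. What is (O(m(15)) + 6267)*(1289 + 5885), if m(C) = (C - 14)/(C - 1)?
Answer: 44729890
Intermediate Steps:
m(C) = (-14 + C)/(-1 + C)
(O(m(15)) + 6267)*(1289 + 5885) = (-32 + 6267)*(1289 + 5885) = 6235*7174 = 44729890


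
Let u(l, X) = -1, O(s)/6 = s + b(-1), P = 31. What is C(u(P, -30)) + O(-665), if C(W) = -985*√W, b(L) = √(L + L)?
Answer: -3990 - 985*I + 6*I*√2 ≈ -3990.0 - 976.51*I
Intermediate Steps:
b(L) = √2*√L (b(L) = √(2*L) = √2*√L)
O(s) = 6*s + 6*I*√2 (O(s) = 6*(s + √2*√(-1)) = 6*(s + √2*I) = 6*(s + I*√2) = 6*s + 6*I*√2)
C(u(P, -30)) + O(-665) = -985*I + (6*(-665) + 6*I*√2) = -985*I + (-3990 + 6*I*√2) = -3990 - 985*I + 6*I*√2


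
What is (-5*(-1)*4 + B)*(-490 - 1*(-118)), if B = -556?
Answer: 199392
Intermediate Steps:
(-5*(-1)*4 + B)*(-490 - 1*(-118)) = (-5*(-1)*4 - 556)*(-490 - 1*(-118)) = (5*4 - 556)*(-490 + 118) = (20 - 556)*(-372) = -536*(-372) = 199392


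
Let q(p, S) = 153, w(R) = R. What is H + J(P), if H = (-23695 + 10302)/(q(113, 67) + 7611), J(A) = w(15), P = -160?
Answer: 103067/7764 ≈ 13.275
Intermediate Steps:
J(A) = 15
H = -13393/7764 (H = (-23695 + 10302)/(153 + 7611) = -13393/7764 ≈ -1.7250)
H + J(P) = -13393/7764 + 15 = 103067/7764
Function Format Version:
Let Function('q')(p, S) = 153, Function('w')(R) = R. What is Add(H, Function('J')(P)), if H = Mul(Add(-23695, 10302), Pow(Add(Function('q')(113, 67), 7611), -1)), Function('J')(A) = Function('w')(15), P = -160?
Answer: Rational(103067, 7764) ≈ 13.275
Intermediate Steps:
Function('J')(A) = 15
H = Rational(-13393, 7764) (H = Mul(Add(-23695, 10302), Pow(Add(153, 7611), -1)) = Mul(-13393, Pow(7764, -1)) = Mul(-13393, Rational(1, 7764)) = Rational(-13393, 7764) ≈ -1.7250)
Add(H, Function('J')(P)) = Add(Rational(-13393, 7764), 15) = Rational(103067, 7764)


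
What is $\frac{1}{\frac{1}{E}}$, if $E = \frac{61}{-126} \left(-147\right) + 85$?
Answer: $\frac{937}{6} \approx 156.17$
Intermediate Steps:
$E = \frac{937}{6}$ ($E = 61 \left(- \frac{1}{126}\right) \left(-147\right) + 85 = \left(- \frac{61}{126}\right) \left(-147\right) + 85 = \frac{427}{6} + 85 = \frac{937}{6} \approx 156.17$)
$\frac{1}{\frac{1}{E}} = \frac{1}{\frac{1}{\frac{937}{6}}} = \frac{1}{\frac{6}{937}} = \frac{937}{6}$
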